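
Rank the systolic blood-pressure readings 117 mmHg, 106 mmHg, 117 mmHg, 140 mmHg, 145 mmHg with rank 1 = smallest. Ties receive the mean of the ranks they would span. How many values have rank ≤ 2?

Sorted (ascending): 106, 117, 117, 140, 145
The 2 values of 117 occupy positions 2–3 → average rank (2+3)/2 = 2.5.
Ranks ≤ 2: {1} → 1 value.

1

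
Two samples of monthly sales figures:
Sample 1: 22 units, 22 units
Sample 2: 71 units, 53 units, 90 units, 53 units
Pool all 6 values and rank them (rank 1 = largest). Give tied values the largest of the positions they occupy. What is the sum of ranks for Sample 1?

Sorted (descending): 90, 71, 53, 53, 22, 22
The 2 values of 53 occupy positions 3–4 → each gets rank 4.
The 2 values of 22 occupy positions 5–6 → each gets rank 6.
Sample 1 values → pooled ranks: 22→6, 22→6
Rank sum = 6 + 6 = 12

12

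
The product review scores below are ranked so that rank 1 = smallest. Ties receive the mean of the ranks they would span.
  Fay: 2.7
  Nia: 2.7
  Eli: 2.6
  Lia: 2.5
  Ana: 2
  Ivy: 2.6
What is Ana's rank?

Sorted (ascending): 2, 2.5, 2.6, 2.6, 2.7, 2.7
The 2 values of 2.6 occupy positions 3–4 → average rank (3+4)/2 = 3.5.
The 2 values of 2.7 occupy positions 5–6 → average rank (5+6)/2 = 5.5.
Ana has value 2 → rank 1.

1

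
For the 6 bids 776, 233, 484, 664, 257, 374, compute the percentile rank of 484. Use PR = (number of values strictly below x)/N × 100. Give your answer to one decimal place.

N = 6.
Strictly below 484: 3. Equal to 484: 1.
PR = 3/6 × 100 = 50.0

50.0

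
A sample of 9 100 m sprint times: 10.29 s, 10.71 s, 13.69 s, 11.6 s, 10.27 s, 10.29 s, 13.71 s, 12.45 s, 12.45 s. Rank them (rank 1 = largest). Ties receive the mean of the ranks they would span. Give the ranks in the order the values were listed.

7.5, 6, 2, 5, 9, 7.5, 1, 3.5, 3.5

Sorted (descending): 13.71, 13.69, 12.45, 12.45, 11.6, 10.71, 10.29, 10.29, 10.27
The 2 values of 12.45 occupy positions 3–4 → average rank (3+4)/2 = 3.5.
The 2 values of 10.29 occupy positions 7–8 → average rank (7+8)/2 = 7.5.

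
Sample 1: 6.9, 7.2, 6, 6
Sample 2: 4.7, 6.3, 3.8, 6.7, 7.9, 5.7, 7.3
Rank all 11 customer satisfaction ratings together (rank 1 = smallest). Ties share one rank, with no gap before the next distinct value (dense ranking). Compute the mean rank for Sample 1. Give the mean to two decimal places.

Sorted (ascending): 3.8, 4.7, 5.7, 6, 6, 6.3, 6.7, 6.9, 7.2, 7.3, 7.9
The 2 values of 6 share dense rank 4.
Remaining distinct values take the next consecutive integers.
Sample 1 values → pooled ranks: 6.9→7, 7.2→8, 6→4, 6→4
Mean rank = (7 + 8 + 4 + 4) / 4 = 5.75

5.75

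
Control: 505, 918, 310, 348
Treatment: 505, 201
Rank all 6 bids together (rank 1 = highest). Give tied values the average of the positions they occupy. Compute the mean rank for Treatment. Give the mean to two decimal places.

4.25

Sorted (descending): 918, 505, 505, 348, 310, 201
The 2 values of 505 occupy positions 2–3 → average rank (2+3)/2 = 2.5.
Treatment values → pooled ranks: 505→2.5, 201→6
Mean rank = (2.5 + 6) / 2 = 4.25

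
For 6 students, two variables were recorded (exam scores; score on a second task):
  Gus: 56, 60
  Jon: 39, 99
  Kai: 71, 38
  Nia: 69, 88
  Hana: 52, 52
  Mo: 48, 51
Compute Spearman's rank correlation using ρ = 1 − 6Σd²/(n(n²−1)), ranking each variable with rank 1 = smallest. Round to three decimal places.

-0.429

Ranks of variable 1: 4, 1, 6, 5, 3, 2
Ranks of variable 2: 4, 6, 1, 5, 3, 2
d = r₁ − r₂: 0, -5, 5, 0, 0, 0
d²: 0, 25, 25, 0, 0, 0; Σd² = 50
ρ = 1 − 6·50/(6·35) = 1 − 300/210 = -0.429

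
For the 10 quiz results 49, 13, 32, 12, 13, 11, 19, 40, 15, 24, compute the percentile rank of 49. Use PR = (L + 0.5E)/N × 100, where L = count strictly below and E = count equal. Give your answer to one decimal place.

N = 10.
Strictly below 49: 9. Equal to 49: 1.
PR = (9 + 0.5·1)/10 × 100 = 95.0

95.0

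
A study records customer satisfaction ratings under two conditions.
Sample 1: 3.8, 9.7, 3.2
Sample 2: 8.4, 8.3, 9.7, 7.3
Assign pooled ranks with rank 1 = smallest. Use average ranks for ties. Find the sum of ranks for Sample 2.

18.5

Sorted (ascending): 3.2, 3.8, 7.3, 8.3, 8.4, 9.7, 9.7
The 2 values of 9.7 occupy positions 6–7 → average rank (6+7)/2 = 6.5.
Sample 2 values → pooled ranks: 8.4→5, 8.3→4, 9.7→6.5, 7.3→3
Rank sum = 5 + 4 + 6.5 + 3 = 18.5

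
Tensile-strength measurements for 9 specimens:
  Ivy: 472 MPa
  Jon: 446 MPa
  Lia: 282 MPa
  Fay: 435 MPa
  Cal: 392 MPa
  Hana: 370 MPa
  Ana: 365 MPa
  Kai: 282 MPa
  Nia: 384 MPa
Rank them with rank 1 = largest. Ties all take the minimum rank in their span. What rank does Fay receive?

3

Sorted (descending): 472, 446, 435, 392, 384, 370, 365, 282, 282
The 2 values of 282 occupy positions 8–9 → each gets rank 8.
Fay has value 435 MPa → rank 3.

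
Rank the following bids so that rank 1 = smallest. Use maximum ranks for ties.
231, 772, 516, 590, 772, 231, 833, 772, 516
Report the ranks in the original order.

2, 8, 4, 5, 8, 2, 9, 8, 4

Sorted (ascending): 231, 231, 516, 516, 590, 772, 772, 772, 833
The 2 values of 231 occupy positions 1–2 → each gets rank 2.
The 2 values of 516 occupy positions 3–4 → each gets rank 4.
The 3 values of 772 occupy positions 6–8 → each gets rank 8.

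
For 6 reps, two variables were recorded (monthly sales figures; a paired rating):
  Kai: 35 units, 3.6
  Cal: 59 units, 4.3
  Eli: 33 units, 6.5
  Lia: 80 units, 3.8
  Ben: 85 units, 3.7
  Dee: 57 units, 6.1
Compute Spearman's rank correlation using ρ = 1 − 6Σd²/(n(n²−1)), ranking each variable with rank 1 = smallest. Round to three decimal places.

Ranks of variable 1: 2, 4, 1, 5, 6, 3
Ranks of variable 2: 1, 4, 6, 3, 2, 5
d = r₁ − r₂: 1, 0, -5, 2, 4, -2
d²: 1, 0, 25, 4, 16, 4; Σd² = 50
ρ = 1 − 6·50/(6·35) = 1 − 300/210 = -0.429

-0.429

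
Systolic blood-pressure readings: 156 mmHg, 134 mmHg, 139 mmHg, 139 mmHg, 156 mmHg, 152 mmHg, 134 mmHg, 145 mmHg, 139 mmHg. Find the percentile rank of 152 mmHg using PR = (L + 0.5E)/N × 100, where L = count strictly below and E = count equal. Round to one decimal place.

N = 9.
Strictly below 152: 6. Equal to 152: 1.
PR = (6 + 0.5·1)/9 × 100 = 72.2

72.2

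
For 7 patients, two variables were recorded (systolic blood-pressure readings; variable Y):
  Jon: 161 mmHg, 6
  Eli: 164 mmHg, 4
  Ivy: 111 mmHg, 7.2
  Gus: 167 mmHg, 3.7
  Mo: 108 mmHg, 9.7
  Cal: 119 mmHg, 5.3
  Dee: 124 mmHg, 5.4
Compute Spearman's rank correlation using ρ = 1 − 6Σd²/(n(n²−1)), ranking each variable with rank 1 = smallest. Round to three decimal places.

Ranks of variable 1: 5, 6, 2, 7, 1, 3, 4
Ranks of variable 2: 5, 2, 6, 1, 7, 3, 4
d = r₁ − r₂: 0, 4, -4, 6, -6, 0, 0
d²: 0, 16, 16, 36, 36, 0, 0; Σd² = 104
ρ = 1 − 6·104/(7·48) = 1 − 624/336 = -0.857

-0.857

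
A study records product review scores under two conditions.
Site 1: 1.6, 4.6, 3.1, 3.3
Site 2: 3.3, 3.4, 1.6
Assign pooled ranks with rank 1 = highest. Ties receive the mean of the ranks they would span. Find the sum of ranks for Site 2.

12

Sorted (descending): 4.6, 3.4, 3.3, 3.3, 3.1, 1.6, 1.6
The 2 values of 3.3 occupy positions 3–4 → average rank (3+4)/2 = 3.5.
The 2 values of 1.6 occupy positions 6–7 → average rank (6+7)/2 = 6.5.
Site 2 values → pooled ranks: 3.3→3.5, 3.4→2, 1.6→6.5
Rank sum = 3.5 + 2 + 6.5 = 12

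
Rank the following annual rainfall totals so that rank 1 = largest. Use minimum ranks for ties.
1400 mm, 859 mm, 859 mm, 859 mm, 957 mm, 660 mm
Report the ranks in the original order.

Sorted (descending): 1400, 957, 859, 859, 859, 660
The 3 values of 859 occupy positions 3–5 → each gets rank 3.

1, 3, 3, 3, 2, 6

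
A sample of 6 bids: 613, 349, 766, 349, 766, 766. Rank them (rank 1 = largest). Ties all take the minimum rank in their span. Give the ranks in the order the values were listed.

4, 5, 1, 5, 1, 1

Sorted (descending): 766, 766, 766, 613, 349, 349
The 3 values of 766 occupy positions 1–3 → each gets rank 1.
The 2 values of 349 occupy positions 5–6 → each gets rank 5.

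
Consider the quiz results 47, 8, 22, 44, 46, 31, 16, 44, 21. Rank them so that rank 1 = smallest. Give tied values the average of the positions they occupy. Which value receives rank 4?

22

Sorted (ascending): 8, 16, 21, 22, 31, 44, 44, 46, 47
The 2 values of 44 occupy positions 6–7 → average rank (6+7)/2 = 6.5.
Rank 4 → value 22.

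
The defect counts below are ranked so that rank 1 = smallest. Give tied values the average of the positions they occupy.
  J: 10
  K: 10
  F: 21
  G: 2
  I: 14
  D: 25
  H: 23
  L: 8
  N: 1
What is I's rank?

6

Sorted (ascending): 1, 2, 8, 10, 10, 14, 21, 23, 25
The 2 values of 10 occupy positions 4–5 → average rank (4+5)/2 = 4.5.
I has value 14 → rank 6.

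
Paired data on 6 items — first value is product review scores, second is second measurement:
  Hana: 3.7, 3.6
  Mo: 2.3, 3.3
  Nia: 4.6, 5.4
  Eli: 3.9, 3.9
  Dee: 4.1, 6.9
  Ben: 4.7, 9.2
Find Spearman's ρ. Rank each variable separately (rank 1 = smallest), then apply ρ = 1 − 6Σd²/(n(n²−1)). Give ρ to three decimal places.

Ranks of variable 1: 2, 1, 5, 3, 4, 6
Ranks of variable 2: 2, 1, 4, 3, 5, 6
d = r₁ − r₂: 0, 0, 1, 0, -1, 0
d²: 0, 0, 1, 0, 1, 0; Σd² = 2
ρ = 1 − 6·2/(6·35) = 1 − 12/210 = 0.943

0.943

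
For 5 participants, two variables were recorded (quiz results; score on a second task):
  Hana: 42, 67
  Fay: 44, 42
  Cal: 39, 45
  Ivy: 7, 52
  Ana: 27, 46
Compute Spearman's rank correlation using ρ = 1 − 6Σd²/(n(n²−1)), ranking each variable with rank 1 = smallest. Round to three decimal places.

Ranks of variable 1: 4, 5, 3, 1, 2
Ranks of variable 2: 5, 1, 2, 4, 3
d = r₁ − r₂: -1, 4, 1, -3, -1
d²: 1, 16, 1, 9, 1; Σd² = 28
ρ = 1 − 6·28/(5·24) = 1 − 168/120 = -0.400

-0.400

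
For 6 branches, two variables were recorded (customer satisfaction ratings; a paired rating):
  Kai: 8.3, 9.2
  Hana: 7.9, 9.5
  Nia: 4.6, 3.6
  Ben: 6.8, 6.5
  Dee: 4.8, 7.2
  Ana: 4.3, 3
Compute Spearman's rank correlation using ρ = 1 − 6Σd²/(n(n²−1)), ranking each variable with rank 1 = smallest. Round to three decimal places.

0.886

Ranks of variable 1: 6, 5, 2, 4, 3, 1
Ranks of variable 2: 5, 6, 2, 3, 4, 1
d = r₁ − r₂: 1, -1, 0, 1, -1, 0
d²: 1, 1, 0, 1, 1, 0; Σd² = 4
ρ = 1 − 6·4/(6·35) = 1 − 24/210 = 0.886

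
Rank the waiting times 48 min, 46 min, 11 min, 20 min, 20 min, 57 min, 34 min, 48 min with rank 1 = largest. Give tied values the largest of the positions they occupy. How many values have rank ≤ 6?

Sorted (descending): 57, 48, 48, 46, 34, 20, 20, 11
The 2 values of 48 occupy positions 2–3 → each gets rank 3.
The 2 values of 20 occupy positions 6–7 → each gets rank 7.
Ranks ≤ 6: {1, 3, 3, 4, 5} → 5 values.

5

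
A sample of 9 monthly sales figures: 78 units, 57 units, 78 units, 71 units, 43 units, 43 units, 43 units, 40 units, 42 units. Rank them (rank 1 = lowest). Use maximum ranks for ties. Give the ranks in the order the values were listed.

9, 6, 9, 7, 5, 5, 5, 1, 2

Sorted (ascending): 40, 42, 43, 43, 43, 57, 71, 78, 78
The 3 values of 43 occupy positions 3–5 → each gets rank 5.
The 2 values of 78 occupy positions 8–9 → each gets rank 9.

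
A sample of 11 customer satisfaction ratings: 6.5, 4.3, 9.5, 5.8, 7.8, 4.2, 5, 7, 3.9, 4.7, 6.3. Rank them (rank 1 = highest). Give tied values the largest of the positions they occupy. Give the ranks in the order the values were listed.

4, 9, 1, 6, 2, 10, 7, 3, 11, 8, 5

Sorted (descending): 9.5, 7.8, 7, 6.5, 6.3, 5.8, 5, 4.7, 4.3, 4.2, 3.9
No ties — each value takes its position as its rank.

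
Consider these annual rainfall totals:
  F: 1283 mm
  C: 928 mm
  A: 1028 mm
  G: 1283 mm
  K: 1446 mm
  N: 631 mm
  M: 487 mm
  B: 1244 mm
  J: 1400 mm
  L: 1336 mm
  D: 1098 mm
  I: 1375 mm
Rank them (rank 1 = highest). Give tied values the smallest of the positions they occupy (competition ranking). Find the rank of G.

Sorted (descending): 1446, 1400, 1375, 1336, 1283, 1283, 1244, 1098, 1028, 928, 631, 487
The 2 values of 1283 occupy positions 5–6 → each gets rank 5.
G has value 1283 mm → rank 5.

5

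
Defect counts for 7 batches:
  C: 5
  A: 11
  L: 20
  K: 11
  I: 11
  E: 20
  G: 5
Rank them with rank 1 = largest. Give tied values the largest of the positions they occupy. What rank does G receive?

7

Sorted (descending): 20, 20, 11, 11, 11, 5, 5
The 2 values of 20 occupy positions 1–2 → each gets rank 2.
The 3 values of 11 occupy positions 3–5 → each gets rank 5.
The 2 values of 5 occupy positions 6–7 → each gets rank 7.
G has value 5 → rank 7.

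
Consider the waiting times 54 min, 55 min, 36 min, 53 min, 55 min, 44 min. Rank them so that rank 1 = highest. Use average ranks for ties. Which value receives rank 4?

53

Sorted (descending): 55, 55, 54, 53, 44, 36
The 2 values of 55 occupy positions 1–2 → average rank (1+2)/2 = 1.5.
Rank 4 → value 53.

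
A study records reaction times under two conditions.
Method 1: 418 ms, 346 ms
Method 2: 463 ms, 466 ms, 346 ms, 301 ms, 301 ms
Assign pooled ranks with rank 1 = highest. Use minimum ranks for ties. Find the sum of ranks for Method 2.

Sorted (descending): 466, 463, 418, 346, 346, 301, 301
The 2 values of 346 occupy positions 4–5 → each gets rank 4.
The 2 values of 301 occupy positions 6–7 → each gets rank 6.
Method 2 values → pooled ranks: 463→2, 466→1, 346→4, 301→6, 301→6
Rank sum = 2 + 1 + 4 + 6 + 6 = 19

19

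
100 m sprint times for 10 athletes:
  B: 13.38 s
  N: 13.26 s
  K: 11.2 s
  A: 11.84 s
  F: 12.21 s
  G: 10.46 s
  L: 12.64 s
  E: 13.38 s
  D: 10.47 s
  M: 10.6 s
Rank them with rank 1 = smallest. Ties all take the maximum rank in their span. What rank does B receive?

10

Sorted (ascending): 10.46, 10.47, 10.6, 11.2, 11.84, 12.21, 12.64, 13.26, 13.38, 13.38
The 2 values of 13.38 occupy positions 9–10 → each gets rank 10.
B has value 13.38 s → rank 10.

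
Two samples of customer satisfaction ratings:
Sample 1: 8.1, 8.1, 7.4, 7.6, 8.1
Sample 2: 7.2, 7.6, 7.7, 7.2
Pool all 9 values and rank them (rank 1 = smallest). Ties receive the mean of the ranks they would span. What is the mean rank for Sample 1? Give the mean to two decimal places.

Sorted (ascending): 7.2, 7.2, 7.4, 7.6, 7.6, 7.7, 8.1, 8.1, 8.1
The 2 values of 7.2 occupy positions 1–2 → average rank (1+2)/2 = 1.5.
The 2 values of 7.6 occupy positions 4–5 → average rank (4+5)/2 = 4.5.
The 3 values of 8.1 occupy positions 7–9 → average rank 8.
Sample 1 values → pooled ranks: 8.1→8, 8.1→8, 7.4→3, 7.6→4.5, 8.1→8
Mean rank = (8 + 8 + 3 + 4.5 + 8) / 5 = 6.30

6.30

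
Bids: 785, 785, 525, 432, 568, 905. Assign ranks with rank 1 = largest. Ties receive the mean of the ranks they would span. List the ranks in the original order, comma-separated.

Sorted (descending): 905, 785, 785, 568, 525, 432
The 2 values of 785 occupy positions 2–3 → average rank (2+3)/2 = 2.5.

2.5, 2.5, 5, 6, 4, 1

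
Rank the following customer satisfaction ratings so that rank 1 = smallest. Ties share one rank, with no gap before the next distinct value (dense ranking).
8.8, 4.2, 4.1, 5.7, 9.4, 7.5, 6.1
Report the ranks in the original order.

Sorted (ascending): 4.1, 4.2, 5.7, 6.1, 7.5, 8.8, 9.4
No ties — each value takes its position as its rank.

6, 2, 1, 3, 7, 5, 4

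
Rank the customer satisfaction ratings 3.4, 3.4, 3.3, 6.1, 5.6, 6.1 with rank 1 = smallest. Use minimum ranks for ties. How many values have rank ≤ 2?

3

Sorted (ascending): 3.3, 3.4, 3.4, 5.6, 6.1, 6.1
The 2 values of 3.4 occupy positions 2–3 → each gets rank 2.
The 2 values of 6.1 occupy positions 5–6 → each gets rank 5.
Ranks ≤ 2: {1, 2, 2} → 3 values.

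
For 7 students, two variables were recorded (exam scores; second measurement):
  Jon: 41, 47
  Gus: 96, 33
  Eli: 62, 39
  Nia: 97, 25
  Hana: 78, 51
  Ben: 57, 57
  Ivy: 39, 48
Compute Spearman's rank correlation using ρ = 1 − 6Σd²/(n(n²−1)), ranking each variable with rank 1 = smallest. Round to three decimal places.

Ranks of variable 1: 2, 6, 4, 7, 5, 3, 1
Ranks of variable 2: 4, 2, 3, 1, 6, 7, 5
d = r₁ − r₂: -2, 4, 1, 6, -1, -4, -4
d²: 4, 16, 1, 36, 1, 16, 16; Σd² = 90
ρ = 1 − 6·90/(7·48) = 1 − 540/336 = -0.607

-0.607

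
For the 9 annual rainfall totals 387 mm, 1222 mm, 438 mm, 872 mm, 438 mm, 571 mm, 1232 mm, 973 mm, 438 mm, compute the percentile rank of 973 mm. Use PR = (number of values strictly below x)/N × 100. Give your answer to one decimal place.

66.7

N = 9.
Strictly below 973: 6. Equal to 973: 1.
PR = 6/9 × 100 = 66.7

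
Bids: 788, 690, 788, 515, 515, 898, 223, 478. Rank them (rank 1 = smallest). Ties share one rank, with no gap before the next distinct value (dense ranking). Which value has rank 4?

690

Sorted (ascending): 223, 478, 515, 515, 690, 788, 788, 898
The 2 values of 515 share dense rank 3.
The 2 values of 788 share dense rank 5.
Remaining distinct values take the next consecutive integers.
Rank 4 → value 690.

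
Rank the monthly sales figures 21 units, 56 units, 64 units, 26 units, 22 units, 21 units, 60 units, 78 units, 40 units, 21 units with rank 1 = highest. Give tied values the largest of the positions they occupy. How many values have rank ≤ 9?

7

Sorted (descending): 78, 64, 60, 56, 40, 26, 22, 21, 21, 21
The 3 values of 21 occupy positions 8–10 → each gets rank 10.
Ranks ≤ 9: {1, 2, 3, 4, 5, 6, 7} → 7 values.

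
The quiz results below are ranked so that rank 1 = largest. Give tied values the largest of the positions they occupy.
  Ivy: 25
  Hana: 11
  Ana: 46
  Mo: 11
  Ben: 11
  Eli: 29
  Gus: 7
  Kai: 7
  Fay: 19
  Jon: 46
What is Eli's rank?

3

Sorted (descending): 46, 46, 29, 25, 19, 11, 11, 11, 7, 7
The 2 values of 46 occupy positions 1–2 → each gets rank 2.
The 3 values of 11 occupy positions 6–8 → each gets rank 8.
The 2 values of 7 occupy positions 9–10 → each gets rank 10.
Eli has value 29 → rank 3.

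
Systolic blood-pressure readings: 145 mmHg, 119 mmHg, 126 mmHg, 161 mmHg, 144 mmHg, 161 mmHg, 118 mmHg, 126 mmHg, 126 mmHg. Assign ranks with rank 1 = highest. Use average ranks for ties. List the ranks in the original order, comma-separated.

3, 8, 6, 1.5, 4, 1.5, 9, 6, 6

Sorted (descending): 161, 161, 145, 144, 126, 126, 126, 119, 118
The 2 values of 161 occupy positions 1–2 → average rank (1+2)/2 = 1.5.
The 3 values of 126 occupy positions 5–7 → average rank 6.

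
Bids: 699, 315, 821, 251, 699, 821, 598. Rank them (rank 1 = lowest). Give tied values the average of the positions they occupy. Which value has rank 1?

Sorted (ascending): 251, 315, 598, 699, 699, 821, 821
The 2 values of 699 occupy positions 4–5 → average rank (4+5)/2 = 4.5.
The 2 values of 821 occupy positions 6–7 → average rank (6+7)/2 = 6.5.
Rank 1 → value 251.

251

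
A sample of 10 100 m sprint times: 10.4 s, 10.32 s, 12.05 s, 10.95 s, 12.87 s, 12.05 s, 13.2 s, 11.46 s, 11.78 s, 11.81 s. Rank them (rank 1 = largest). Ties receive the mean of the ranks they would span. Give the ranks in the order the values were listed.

9, 10, 3.5, 8, 2, 3.5, 1, 7, 6, 5

Sorted (descending): 13.2, 12.87, 12.05, 12.05, 11.81, 11.78, 11.46, 10.95, 10.4, 10.32
The 2 values of 12.05 occupy positions 3–4 → average rank (3+4)/2 = 3.5.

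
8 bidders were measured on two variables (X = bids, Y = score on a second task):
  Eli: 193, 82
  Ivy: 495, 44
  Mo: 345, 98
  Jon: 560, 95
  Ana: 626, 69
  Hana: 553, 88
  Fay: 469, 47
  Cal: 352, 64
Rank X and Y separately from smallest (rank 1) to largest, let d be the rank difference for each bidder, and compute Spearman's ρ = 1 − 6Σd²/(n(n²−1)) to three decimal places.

-0.048

Ranks of variable 1: 1, 5, 2, 7, 8, 6, 4, 3
Ranks of variable 2: 5, 1, 8, 7, 4, 6, 2, 3
d = r₁ − r₂: -4, 4, -6, 0, 4, 0, 2, 0
d²: 16, 16, 36, 0, 16, 0, 4, 0; Σd² = 88
ρ = 1 − 6·88/(8·63) = 1 − 528/504 = -0.048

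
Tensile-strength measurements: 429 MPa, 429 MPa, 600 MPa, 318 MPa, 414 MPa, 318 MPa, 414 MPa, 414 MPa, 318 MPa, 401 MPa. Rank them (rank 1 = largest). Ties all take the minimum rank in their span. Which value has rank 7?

401

Sorted (descending): 600, 429, 429, 414, 414, 414, 401, 318, 318, 318
The 2 values of 429 occupy positions 2–3 → each gets rank 2.
The 3 values of 414 occupy positions 4–6 → each gets rank 4.
The 3 values of 318 occupy positions 8–10 → each gets rank 8.
Rank 7 → value 401.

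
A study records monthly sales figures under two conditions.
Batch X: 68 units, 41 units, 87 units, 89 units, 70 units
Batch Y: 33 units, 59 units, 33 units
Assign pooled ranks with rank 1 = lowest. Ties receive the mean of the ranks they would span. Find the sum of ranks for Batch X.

29

Sorted (ascending): 33, 33, 41, 59, 68, 70, 87, 89
The 2 values of 33 occupy positions 1–2 → average rank (1+2)/2 = 1.5.
Batch X values → pooled ranks: 68→5, 41→3, 87→7, 89→8, 70→6
Rank sum = 5 + 3 + 7 + 8 + 6 = 29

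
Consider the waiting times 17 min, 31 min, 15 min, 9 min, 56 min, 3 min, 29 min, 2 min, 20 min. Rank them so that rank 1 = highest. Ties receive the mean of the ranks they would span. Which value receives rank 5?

Sorted (descending): 56, 31, 29, 20, 17, 15, 9, 3, 2
No ties — each value takes its position as its rank.
Rank 5 → value 17.

17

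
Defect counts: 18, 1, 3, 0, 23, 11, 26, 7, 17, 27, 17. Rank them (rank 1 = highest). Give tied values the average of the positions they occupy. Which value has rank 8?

7

Sorted (descending): 27, 26, 23, 18, 17, 17, 11, 7, 3, 1, 0
The 2 values of 17 occupy positions 5–6 → average rank (5+6)/2 = 5.5.
Rank 8 → value 7.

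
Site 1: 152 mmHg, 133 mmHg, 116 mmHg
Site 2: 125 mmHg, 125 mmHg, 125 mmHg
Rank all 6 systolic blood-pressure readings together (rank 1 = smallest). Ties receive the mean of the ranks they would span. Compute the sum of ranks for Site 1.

Sorted (ascending): 116, 125, 125, 125, 133, 152
The 3 values of 125 occupy positions 2–4 → average rank 3.
Site 1 values → pooled ranks: 152→6, 133→5, 116→1
Rank sum = 6 + 5 + 1 = 12

12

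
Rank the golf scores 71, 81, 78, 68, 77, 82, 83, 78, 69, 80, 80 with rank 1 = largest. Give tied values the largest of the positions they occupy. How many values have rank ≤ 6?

5

Sorted (descending): 83, 82, 81, 80, 80, 78, 78, 77, 71, 69, 68
The 2 values of 80 occupy positions 4–5 → each gets rank 5.
The 2 values of 78 occupy positions 6–7 → each gets rank 7.
Ranks ≤ 6: {1, 2, 3, 5, 5} → 5 values.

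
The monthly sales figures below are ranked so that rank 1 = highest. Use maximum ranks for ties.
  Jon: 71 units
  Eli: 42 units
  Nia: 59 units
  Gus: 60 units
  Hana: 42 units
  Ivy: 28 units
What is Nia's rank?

Sorted (descending): 71, 60, 59, 42, 42, 28
The 2 values of 42 occupy positions 4–5 → each gets rank 5.
Nia has value 59 units → rank 3.

3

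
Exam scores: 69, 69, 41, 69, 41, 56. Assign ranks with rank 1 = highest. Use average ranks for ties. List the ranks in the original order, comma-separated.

Sorted (descending): 69, 69, 69, 56, 41, 41
The 3 values of 69 occupy positions 1–3 → average rank 2.
The 2 values of 41 occupy positions 5–6 → average rank (5+6)/2 = 5.5.

2, 2, 5.5, 2, 5.5, 4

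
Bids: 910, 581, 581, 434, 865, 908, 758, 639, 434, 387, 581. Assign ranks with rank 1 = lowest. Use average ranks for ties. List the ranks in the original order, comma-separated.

11, 5, 5, 2.5, 9, 10, 8, 7, 2.5, 1, 5

Sorted (ascending): 387, 434, 434, 581, 581, 581, 639, 758, 865, 908, 910
The 2 values of 434 occupy positions 2–3 → average rank (2+3)/2 = 2.5.
The 3 values of 581 occupy positions 4–6 → average rank 5.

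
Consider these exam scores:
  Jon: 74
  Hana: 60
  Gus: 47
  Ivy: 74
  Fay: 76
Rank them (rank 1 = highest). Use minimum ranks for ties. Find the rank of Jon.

Sorted (descending): 76, 74, 74, 60, 47
The 2 values of 74 occupy positions 2–3 → each gets rank 2.
Jon has value 74 → rank 2.

2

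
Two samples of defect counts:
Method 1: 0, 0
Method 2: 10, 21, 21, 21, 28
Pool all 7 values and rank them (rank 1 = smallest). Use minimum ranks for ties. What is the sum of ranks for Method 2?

Sorted (ascending): 0, 0, 10, 21, 21, 21, 28
The 2 values of 0 occupy positions 1–2 → each gets rank 1.
The 3 values of 21 occupy positions 4–6 → each gets rank 4.
Method 2 values → pooled ranks: 10→3, 21→4, 21→4, 21→4, 28→7
Rank sum = 3 + 4 + 4 + 4 + 7 = 22

22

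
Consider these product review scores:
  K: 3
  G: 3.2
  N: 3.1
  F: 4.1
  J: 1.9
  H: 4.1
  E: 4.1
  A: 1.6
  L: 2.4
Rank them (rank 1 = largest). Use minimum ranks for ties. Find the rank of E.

1

Sorted (descending): 4.1, 4.1, 4.1, 3.2, 3.1, 3, 2.4, 1.9, 1.6
The 3 values of 4.1 occupy positions 1–3 → each gets rank 1.
E has value 4.1 → rank 1.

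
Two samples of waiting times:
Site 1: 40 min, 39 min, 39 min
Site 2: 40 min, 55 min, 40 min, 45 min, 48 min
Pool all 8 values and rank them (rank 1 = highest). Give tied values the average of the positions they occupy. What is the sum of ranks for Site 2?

16

Sorted (descending): 55, 48, 45, 40, 40, 40, 39, 39
The 3 values of 40 occupy positions 4–6 → average rank 5.
The 2 values of 39 occupy positions 7–8 → average rank (7+8)/2 = 7.5.
Site 2 values → pooled ranks: 40→5, 55→1, 40→5, 45→3, 48→2
Rank sum = 5 + 1 + 5 + 3 + 2 = 16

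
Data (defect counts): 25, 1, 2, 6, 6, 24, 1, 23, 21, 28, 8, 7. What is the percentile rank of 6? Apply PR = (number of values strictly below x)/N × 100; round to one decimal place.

25.0

N = 12.
Strictly below 6: 3. Equal to 6: 2.
PR = 3/12 × 100 = 25.0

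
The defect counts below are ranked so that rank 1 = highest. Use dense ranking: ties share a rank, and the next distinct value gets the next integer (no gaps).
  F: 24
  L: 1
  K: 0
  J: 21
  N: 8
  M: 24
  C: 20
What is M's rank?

1

Sorted (descending): 24, 24, 21, 20, 8, 1, 0
The 2 values of 24 share dense rank 1.
Remaining distinct values take the next consecutive integers.
M has value 24 → rank 1.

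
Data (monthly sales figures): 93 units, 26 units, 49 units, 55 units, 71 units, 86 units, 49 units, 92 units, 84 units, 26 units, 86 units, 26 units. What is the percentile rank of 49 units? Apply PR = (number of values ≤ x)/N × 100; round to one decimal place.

41.7

N = 12.
Strictly below 49: 3. Equal to 49: 2.
PR = 5/12 × 100 = 41.7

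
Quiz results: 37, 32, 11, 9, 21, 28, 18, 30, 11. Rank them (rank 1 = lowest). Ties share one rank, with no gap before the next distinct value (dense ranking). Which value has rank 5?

28

Sorted (ascending): 9, 11, 11, 18, 21, 28, 30, 32, 37
The 2 values of 11 share dense rank 2.
Remaining distinct values take the next consecutive integers.
Rank 5 → value 28.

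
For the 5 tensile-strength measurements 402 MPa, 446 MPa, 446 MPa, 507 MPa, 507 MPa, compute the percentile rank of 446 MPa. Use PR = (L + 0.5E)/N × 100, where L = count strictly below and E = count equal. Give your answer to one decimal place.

N = 5.
Strictly below 446: 1. Equal to 446: 2.
PR = (1 + 0.5·2)/5 × 100 = 40.0

40.0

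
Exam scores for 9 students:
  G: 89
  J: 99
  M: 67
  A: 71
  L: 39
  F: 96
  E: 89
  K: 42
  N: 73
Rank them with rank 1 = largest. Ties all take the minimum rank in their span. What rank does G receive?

3

Sorted (descending): 99, 96, 89, 89, 73, 71, 67, 42, 39
The 2 values of 89 occupy positions 3–4 → each gets rank 3.
G has value 89 → rank 3.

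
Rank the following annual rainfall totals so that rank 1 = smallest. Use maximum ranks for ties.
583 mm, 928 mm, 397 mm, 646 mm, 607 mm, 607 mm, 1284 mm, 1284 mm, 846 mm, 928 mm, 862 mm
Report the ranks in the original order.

2, 9, 1, 5, 4, 4, 11, 11, 6, 9, 7

Sorted (ascending): 397, 583, 607, 607, 646, 846, 862, 928, 928, 1284, 1284
The 2 values of 607 occupy positions 3–4 → each gets rank 4.
The 2 values of 928 occupy positions 8–9 → each gets rank 9.
The 2 values of 1284 occupy positions 10–11 → each gets rank 11.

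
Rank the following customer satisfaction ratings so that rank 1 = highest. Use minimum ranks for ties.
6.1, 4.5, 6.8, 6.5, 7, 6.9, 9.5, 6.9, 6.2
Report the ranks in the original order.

Sorted (descending): 9.5, 7, 6.9, 6.9, 6.8, 6.5, 6.2, 6.1, 4.5
The 2 values of 6.9 occupy positions 3–4 → each gets rank 3.

8, 9, 5, 6, 2, 3, 1, 3, 7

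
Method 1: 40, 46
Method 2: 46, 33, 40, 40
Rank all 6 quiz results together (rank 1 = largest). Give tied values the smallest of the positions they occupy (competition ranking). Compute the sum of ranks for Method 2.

13

Sorted (descending): 46, 46, 40, 40, 40, 33
The 2 values of 46 occupy positions 1–2 → each gets rank 1.
The 3 values of 40 occupy positions 3–5 → each gets rank 3.
Method 2 values → pooled ranks: 46→1, 33→6, 40→3, 40→3
Rank sum = 1 + 6 + 3 + 3 = 13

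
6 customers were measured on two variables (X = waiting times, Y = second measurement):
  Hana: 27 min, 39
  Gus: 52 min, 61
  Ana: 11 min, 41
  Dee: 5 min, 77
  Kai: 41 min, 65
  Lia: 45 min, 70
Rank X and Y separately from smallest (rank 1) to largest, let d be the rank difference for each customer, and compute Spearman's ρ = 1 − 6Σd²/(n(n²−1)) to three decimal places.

Ranks of variable 1: 3, 6, 2, 1, 4, 5
Ranks of variable 2: 1, 3, 2, 6, 4, 5
d = r₁ − r₂: 2, 3, 0, -5, 0, 0
d²: 4, 9, 0, 25, 0, 0; Σd² = 38
ρ = 1 − 6·38/(6·35) = 1 − 228/210 = -0.086

-0.086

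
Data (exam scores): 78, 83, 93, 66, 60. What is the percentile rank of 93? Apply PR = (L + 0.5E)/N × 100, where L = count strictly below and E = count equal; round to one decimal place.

90.0

N = 5.
Strictly below 93: 4. Equal to 93: 1.
PR = (4 + 0.5·1)/5 × 100 = 90.0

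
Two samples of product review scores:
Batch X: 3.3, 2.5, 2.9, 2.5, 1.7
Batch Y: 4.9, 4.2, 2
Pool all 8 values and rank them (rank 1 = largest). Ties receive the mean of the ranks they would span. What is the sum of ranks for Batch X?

Sorted (descending): 4.9, 4.2, 3.3, 2.9, 2.5, 2.5, 2, 1.7
The 2 values of 2.5 occupy positions 5–6 → average rank (5+6)/2 = 5.5.
Batch X values → pooled ranks: 3.3→3, 2.5→5.5, 2.9→4, 2.5→5.5, 1.7→8
Rank sum = 3 + 5.5 + 4 + 5.5 + 8 = 26

26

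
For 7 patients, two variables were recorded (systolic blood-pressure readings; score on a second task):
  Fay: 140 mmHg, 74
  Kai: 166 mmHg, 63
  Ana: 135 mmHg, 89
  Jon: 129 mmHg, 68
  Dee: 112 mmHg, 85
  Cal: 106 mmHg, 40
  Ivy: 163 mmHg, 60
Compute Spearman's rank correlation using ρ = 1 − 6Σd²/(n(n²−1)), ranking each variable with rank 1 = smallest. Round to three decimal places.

-0.036

Ranks of variable 1: 5, 7, 4, 3, 2, 1, 6
Ranks of variable 2: 5, 3, 7, 4, 6, 1, 2
d = r₁ − r₂: 0, 4, -3, -1, -4, 0, 4
d²: 0, 16, 9, 1, 16, 0, 16; Σd² = 58
ρ = 1 − 6·58/(7·48) = 1 − 348/336 = -0.036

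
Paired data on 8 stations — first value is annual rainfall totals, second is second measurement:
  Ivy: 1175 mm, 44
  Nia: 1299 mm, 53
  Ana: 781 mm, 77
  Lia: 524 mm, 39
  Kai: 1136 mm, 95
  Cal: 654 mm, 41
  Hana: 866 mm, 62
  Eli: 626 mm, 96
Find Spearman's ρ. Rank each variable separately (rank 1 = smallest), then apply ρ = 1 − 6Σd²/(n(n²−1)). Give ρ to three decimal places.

Ranks of variable 1: 7, 8, 4, 1, 6, 3, 5, 2
Ranks of variable 2: 3, 4, 6, 1, 7, 2, 5, 8
d = r₁ − r₂: 4, 4, -2, 0, -1, 1, 0, -6
d²: 16, 16, 4, 0, 1, 1, 0, 36; Σd² = 74
ρ = 1 − 6·74/(8·63) = 1 − 444/504 = 0.119

0.119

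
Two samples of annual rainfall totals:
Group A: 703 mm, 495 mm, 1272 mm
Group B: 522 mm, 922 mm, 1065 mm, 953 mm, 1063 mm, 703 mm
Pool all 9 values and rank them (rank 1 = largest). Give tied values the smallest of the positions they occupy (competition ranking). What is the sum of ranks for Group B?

Sorted (descending): 1272, 1065, 1063, 953, 922, 703, 703, 522, 495
The 2 values of 703 occupy positions 6–7 → each gets rank 6.
Group B values → pooled ranks: 522→8, 922→5, 1065→2, 953→4, 1063→3, 703→6
Rank sum = 8 + 5 + 2 + 4 + 3 + 6 = 28

28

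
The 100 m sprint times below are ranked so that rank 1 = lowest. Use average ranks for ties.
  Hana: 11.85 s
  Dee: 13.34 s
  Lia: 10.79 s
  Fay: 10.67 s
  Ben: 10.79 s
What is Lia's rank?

2.5

Sorted (ascending): 10.67, 10.79, 10.79, 11.85, 13.34
The 2 values of 10.79 occupy positions 2–3 → average rank (2+3)/2 = 2.5.
Lia has value 10.79 s → rank 2.5.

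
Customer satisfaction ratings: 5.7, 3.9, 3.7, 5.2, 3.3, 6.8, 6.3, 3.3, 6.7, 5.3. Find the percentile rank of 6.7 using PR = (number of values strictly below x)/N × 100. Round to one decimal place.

N = 10.
Strictly below 6.7: 8. Equal to 6.7: 1.
PR = 8/10 × 100 = 80.0

80.0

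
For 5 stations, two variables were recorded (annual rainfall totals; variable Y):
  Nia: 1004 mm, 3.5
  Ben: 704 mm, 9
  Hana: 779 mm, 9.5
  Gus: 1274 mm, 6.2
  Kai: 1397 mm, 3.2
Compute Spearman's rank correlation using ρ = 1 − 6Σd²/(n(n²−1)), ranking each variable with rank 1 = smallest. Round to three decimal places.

-0.800

Ranks of variable 1: 3, 1, 2, 4, 5
Ranks of variable 2: 2, 4, 5, 3, 1
d = r₁ − r₂: 1, -3, -3, 1, 4
d²: 1, 9, 9, 1, 16; Σd² = 36
ρ = 1 − 6·36/(5·24) = 1 − 216/120 = -0.800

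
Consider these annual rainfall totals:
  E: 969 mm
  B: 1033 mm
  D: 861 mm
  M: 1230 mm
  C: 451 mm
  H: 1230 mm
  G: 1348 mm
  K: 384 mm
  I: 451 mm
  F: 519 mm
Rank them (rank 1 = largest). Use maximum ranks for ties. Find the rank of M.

Sorted (descending): 1348, 1230, 1230, 1033, 969, 861, 519, 451, 451, 384
The 2 values of 1230 occupy positions 2–3 → each gets rank 3.
The 2 values of 451 occupy positions 8–9 → each gets rank 9.
M has value 1230 mm → rank 3.

3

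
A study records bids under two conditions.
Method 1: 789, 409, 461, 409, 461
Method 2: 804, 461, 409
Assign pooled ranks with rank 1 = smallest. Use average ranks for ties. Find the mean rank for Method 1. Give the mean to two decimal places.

Sorted (ascending): 409, 409, 409, 461, 461, 461, 789, 804
The 3 values of 409 occupy positions 1–3 → average rank 2.
The 3 values of 461 occupy positions 4–6 → average rank 5.
Method 1 values → pooled ranks: 789→7, 409→2, 461→5, 409→2, 461→5
Mean rank = (7 + 2 + 5 + 2 + 5) / 5 = 4.20

4.20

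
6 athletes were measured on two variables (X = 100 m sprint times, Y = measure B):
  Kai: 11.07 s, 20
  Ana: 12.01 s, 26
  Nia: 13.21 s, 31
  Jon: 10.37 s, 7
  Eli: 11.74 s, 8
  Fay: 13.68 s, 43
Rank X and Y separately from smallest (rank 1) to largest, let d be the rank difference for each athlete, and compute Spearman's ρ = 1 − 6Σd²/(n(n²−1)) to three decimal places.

Ranks of variable 1: 2, 4, 5, 1, 3, 6
Ranks of variable 2: 3, 4, 5, 1, 2, 6
d = r₁ − r₂: -1, 0, 0, 0, 1, 0
d²: 1, 0, 0, 0, 1, 0; Σd² = 2
ρ = 1 − 6·2/(6·35) = 1 − 12/210 = 0.943

0.943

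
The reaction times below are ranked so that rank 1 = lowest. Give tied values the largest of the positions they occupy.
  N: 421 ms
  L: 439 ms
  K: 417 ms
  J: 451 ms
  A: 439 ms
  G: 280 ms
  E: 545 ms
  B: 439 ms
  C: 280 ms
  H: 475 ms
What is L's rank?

7

Sorted (ascending): 280, 280, 417, 421, 439, 439, 439, 451, 475, 545
The 2 values of 280 occupy positions 1–2 → each gets rank 2.
The 3 values of 439 occupy positions 5–7 → each gets rank 7.
L has value 439 ms → rank 7.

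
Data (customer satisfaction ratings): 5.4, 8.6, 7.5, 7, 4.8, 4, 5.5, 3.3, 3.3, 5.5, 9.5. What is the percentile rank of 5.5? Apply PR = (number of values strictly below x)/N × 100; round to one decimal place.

N = 11.
Strictly below 5.5: 5. Equal to 5.5: 2.
PR = 5/11 × 100 = 45.5

45.5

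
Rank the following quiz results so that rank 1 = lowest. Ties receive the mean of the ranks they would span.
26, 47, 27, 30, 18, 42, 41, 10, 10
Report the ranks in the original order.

4, 9, 5, 6, 3, 8, 7, 1.5, 1.5

Sorted (ascending): 10, 10, 18, 26, 27, 30, 41, 42, 47
The 2 values of 10 occupy positions 1–2 → average rank (1+2)/2 = 1.5.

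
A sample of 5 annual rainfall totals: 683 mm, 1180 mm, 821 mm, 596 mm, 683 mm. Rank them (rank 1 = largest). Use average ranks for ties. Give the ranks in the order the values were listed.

Sorted (descending): 1180, 821, 683, 683, 596
The 2 values of 683 occupy positions 3–4 → average rank (3+4)/2 = 3.5.

3.5, 1, 2, 5, 3.5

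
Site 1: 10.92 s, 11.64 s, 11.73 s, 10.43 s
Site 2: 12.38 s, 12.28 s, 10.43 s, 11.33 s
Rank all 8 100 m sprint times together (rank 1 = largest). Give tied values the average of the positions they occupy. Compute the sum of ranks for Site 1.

Sorted (descending): 12.38, 12.28, 11.73, 11.64, 11.33, 10.92, 10.43, 10.43
The 2 values of 10.43 occupy positions 7–8 → average rank (7+8)/2 = 7.5.
Site 1 values → pooled ranks: 10.92→6, 11.64→4, 11.73→3, 10.43→7.5
Rank sum = 6 + 4 + 3 + 7.5 = 20.5

20.5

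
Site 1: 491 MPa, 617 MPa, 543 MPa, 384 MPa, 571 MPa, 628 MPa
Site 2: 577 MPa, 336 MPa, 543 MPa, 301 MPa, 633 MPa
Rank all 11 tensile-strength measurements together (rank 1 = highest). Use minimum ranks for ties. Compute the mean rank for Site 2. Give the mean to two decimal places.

Sorted (descending): 633, 628, 617, 577, 571, 543, 543, 491, 384, 336, 301
The 2 values of 543 occupy positions 6–7 → each gets rank 6.
Site 2 values → pooled ranks: 577→4, 336→10, 543→6, 301→11, 633→1
Mean rank = (4 + 10 + 6 + 11 + 1) / 5 = 6.40

6.40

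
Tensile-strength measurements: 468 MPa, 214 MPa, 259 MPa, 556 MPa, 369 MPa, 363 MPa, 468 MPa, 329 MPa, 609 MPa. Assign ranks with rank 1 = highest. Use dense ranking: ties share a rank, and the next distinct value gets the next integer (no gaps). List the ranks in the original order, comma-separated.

Sorted (descending): 609, 556, 468, 468, 369, 363, 329, 259, 214
The 2 values of 468 share dense rank 3.
Remaining distinct values take the next consecutive integers.

3, 8, 7, 2, 4, 5, 3, 6, 1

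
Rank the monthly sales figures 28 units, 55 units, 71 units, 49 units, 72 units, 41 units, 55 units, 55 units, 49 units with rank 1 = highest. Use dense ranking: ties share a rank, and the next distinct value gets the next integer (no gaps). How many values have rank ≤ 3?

Sorted (descending): 72, 71, 55, 55, 55, 49, 49, 41, 28
The 3 values of 55 share dense rank 3.
The 2 values of 49 share dense rank 4.
Remaining distinct values take the next consecutive integers.
Ranks ≤ 3: {1, 2, 3, 3, 3} → 5 values.

5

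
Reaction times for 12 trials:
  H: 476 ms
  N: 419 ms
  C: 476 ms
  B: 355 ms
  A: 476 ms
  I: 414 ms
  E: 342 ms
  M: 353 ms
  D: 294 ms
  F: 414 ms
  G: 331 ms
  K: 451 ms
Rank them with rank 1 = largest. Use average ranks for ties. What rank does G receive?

11

Sorted (descending): 476, 476, 476, 451, 419, 414, 414, 355, 353, 342, 331, 294
The 3 values of 476 occupy positions 1–3 → average rank 2.
The 2 values of 414 occupy positions 6–7 → average rank (6+7)/2 = 6.5.
G has value 331 ms → rank 11.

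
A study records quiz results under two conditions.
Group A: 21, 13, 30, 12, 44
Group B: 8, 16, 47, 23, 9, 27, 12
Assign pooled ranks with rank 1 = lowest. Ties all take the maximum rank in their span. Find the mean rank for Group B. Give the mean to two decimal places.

Sorted (ascending): 8, 9, 12, 12, 13, 16, 21, 23, 27, 30, 44, 47
The 2 values of 12 occupy positions 3–4 → each gets rank 4.
Group B values → pooled ranks: 8→1, 16→6, 47→12, 23→8, 9→2, 27→9, 12→4
Mean rank = (1 + 6 + 12 + 8 + 2 + 9 + 4) / 7 = 6.00

6.00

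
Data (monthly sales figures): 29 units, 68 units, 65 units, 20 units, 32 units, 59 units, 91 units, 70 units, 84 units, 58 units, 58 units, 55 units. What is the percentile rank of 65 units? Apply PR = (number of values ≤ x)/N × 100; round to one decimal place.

66.7

N = 12.
Strictly below 65: 7. Equal to 65: 1.
PR = 8/12 × 100 = 66.7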